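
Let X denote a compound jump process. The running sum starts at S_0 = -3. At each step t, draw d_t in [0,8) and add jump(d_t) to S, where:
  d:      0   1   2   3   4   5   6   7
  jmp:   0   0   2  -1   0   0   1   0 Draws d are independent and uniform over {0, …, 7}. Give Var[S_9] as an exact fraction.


99/16

Outcome values over d=0..7: [0, 0, 2, -1, 0, 0, 1, 0]
Σy = 2, Σy² = 6, M = 8
μ = 2/8 = 1/4,  σ² = 6/8 − (1/4)² = 11/16
Independent increments: Var[S_9] = 9·σ² = 9·(11/16) = 99/16


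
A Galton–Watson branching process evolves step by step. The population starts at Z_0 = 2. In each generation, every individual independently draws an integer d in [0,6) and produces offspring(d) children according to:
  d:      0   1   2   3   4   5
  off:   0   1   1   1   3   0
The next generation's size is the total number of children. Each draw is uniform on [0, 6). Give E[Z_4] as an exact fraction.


Outcome values over d=0..5: [0, 1, 1, 1, 3, 0]
Σy = 6, Σy² = 12, M = 6
μ = 6/6 = 1,  σ² = 12/6 − (1)² = 1
E[Z_0] = 2
E[Z_1] = 1·E[Z_0] = 2
E[Z_2] = 1·E[Z_1] = 2
E[Z_3] = 1·E[Z_2] = 2
E[Z_4] = 1·E[Z_3] = 2

2


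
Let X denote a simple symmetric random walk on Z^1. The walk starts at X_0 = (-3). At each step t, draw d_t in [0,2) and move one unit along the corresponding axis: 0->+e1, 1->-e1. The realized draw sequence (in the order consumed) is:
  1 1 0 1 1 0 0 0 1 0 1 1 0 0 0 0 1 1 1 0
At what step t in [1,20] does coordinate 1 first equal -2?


15

t=0: X=(-3), d=1 → -e1, X_1=(-4)
t=1: X=(-4), d=1 → -e1, X_2=(-5)
t=2: X=(-5), d=0 → +e1, X_3=(-4)
t=3: X=(-4), d=1 → -e1, X_4=(-5)
t=4: X=(-5), d=1 → -e1, X_5=(-6)
t=5: X=(-6), d=0 → +e1, X_6=(-5)
t=6: X=(-5), d=0 → +e1, X_7=(-4)
t=7: X=(-4), d=0 → +e1, X_8=(-3)
t=8: X=(-3), d=1 → -e1, X_9=(-4)
t=9: X=(-4), d=0 → +e1, X_10=(-3)
t=10: X=(-3), d=1 → -e1, X_11=(-4)
t=11: X=(-4), d=1 → -e1, X_12=(-5)
t=12: X=(-5), d=0 → +e1, X_13=(-4)
t=13: X=(-4), d=0 → +e1, X_14=(-3)
t=14: X=(-3), d=0 → +e1, X_15=(-2)
t=15: X=(-2), d=0 → +e1, X_16=(-1)
t=16: X=(-1), d=1 → -e1, X_17=(-2)
t=17: X=(-2), d=1 → -e1, X_18=(-3)
t=18: X=(-3), d=1 → -e1, X_19=(-4)
t=19: X=(-4), d=0 → +e1, X_20=(-3)


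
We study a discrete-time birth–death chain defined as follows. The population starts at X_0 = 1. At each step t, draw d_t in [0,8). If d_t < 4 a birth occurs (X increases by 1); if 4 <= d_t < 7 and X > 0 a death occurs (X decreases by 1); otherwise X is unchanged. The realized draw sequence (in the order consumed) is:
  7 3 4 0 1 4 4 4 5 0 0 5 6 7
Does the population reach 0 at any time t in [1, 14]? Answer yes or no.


t=0: X=1, d=7 → hold, X_1=1
t=1: X=1, d=3 → birth, X_2=2
t=2: X=2, d=4 → death, X_3=1
t=3: X=1, d=0 → birth, X_4=2
t=4: X=2, d=1 → birth, X_5=3
t=5: X=3, d=4 → death, X_6=2
t=6: X=2, d=4 → death, X_7=1
t=7: X=1, d=4 → death, X_8=0
t=8: X=0, d=5 → hold, X_9=0
t=9: X=0, d=0 → birth, X_10=1
t=10: X=1, d=0 → birth, X_11=2
t=11: X=2, d=5 → death, X_12=1
t=12: X=1, d=6 → death, X_13=0
t=13: X=0, d=7 → hold, X_14=0

yes


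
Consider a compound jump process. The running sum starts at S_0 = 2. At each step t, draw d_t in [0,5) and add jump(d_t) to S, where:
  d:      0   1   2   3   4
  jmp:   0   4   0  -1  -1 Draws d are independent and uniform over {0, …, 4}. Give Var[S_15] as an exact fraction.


258/5

Outcome values over d=0..4: [0, 4, 0, -1, -1]
Σy = 2, Σy² = 18, M = 5
μ = 2/5 = 2/5,  σ² = 18/5 − (2/5)² = 86/25
Independent increments: Var[S_15] = 15·σ² = 15·(86/25) = 258/5


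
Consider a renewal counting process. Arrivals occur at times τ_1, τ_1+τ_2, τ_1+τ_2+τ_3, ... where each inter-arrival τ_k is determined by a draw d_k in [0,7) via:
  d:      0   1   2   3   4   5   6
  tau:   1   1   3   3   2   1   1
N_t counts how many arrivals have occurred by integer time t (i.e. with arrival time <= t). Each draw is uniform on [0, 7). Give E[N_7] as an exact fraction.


3301729/823543

Inter-arrival values over d=0..6: [1, 1, 3, 3, 2, 1, 1]
Each d has probability 1/7, so the pmf of τ is: f(1) = 4/7, f(2) = 1/7, f(3) = 2/7
Renewal equation for m(n) = E[N_n]: condition on τ_1 = k (if k <= n, one arrival plus a fresh copy on the remaining n−k steps): m(n) = F(n) + Σ_{k<=n} f(k)·m(n−k), where F(n) = P(τ <= n) and m(0) = 0
m(1) = F(1) = 4/7
m(2) = F(2) + f(1)·m(1) = 5/7 + 4/7·4/7 = 51/49
m(3) = F(3) + f(1)·m(2) + f(2)·m(1) = 1 + 4/7·51/49 + 1/7·4/7 = 575/343
m(4) = F(4) + f(1)·m(3) + f(2)·m(2) + f(3)·m(1) = 1 + 4/7·575/343 + 1/7·51/49 + 2/7·4/7 = 5450/2401
m(5) = F(5) + f(1)·m(4) + f(2)·m(3) + f(3)·m(2) = 1 + 4/7·5450/2401 + 1/7·575/343 + 2/7·51/49 = 47630/16807
m(6) = F(6) + f(1)·m(5) + f(2)·m(4) + f(3)·m(3) = 1 + 4/7·47630/16807 + 1/7·5450/2401 + 2/7·575/343 = 402669/117649
m(7) = F(7) + f(1)·m(6) + f(2)·m(5) + f(3)·m(4) = 1 + 4/7·402669/117649 + 1/7·47630/16807 + 2/7·5450/2401 = 3301729/823543
E[N_7] = m(7) = 3301729/823543


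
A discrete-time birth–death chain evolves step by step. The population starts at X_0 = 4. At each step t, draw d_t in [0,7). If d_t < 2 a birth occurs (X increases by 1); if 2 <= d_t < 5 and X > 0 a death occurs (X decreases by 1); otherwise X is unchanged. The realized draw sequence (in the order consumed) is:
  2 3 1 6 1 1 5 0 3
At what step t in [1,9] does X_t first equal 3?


1

t=0: X=4, d=2 → death, X_1=3
t=1: X=3, d=3 → death, X_2=2
t=2: X=2, d=1 → birth, X_3=3
t=3: X=3, d=6 → hold, X_4=3
t=4: X=3, d=1 → birth, X_5=4
t=5: X=4, d=1 → birth, X_6=5
t=6: X=5, d=5 → hold, X_7=5
t=7: X=5, d=0 → birth, X_8=6
t=8: X=6, d=3 → death, X_9=5


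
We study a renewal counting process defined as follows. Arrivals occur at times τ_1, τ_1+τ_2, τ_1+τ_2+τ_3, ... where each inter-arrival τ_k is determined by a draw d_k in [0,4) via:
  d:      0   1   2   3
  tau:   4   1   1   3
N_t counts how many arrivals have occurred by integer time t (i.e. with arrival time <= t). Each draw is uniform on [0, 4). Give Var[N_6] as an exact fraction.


4983/4096

Inter-arrival values over d=0..3: [4, 1, 1, 3]
Each d has probability 1/4, so the pmf of τ is: f(1) = 1/2, f(3) = 1/4, f(4) = 1/4
Let p_n(j) = P(N_n = j), with p_0 = [1]. Condition on τ_1: p_n(0) = P(τ > n), and for j >= 1, p_n(j) = Σ_{k<=n} f(k)·p_{n−k}(j−1)
p_1 = [1/2, 1/2]  (j = 0..1)
p_2 = [1/2, 1/4, 1/4]  (j = 0..2)
p_3 = [1/4, 1/2, 1/8, 1/8]  (j = 0..3)
p_4 = [0, 1/2, 3/8, 1/16, 1/16]  (j = 0..4)
p_5 = [0, 1/4, 7/16, 1/4, 1/32, 1/32]  (j = 0..5)
p_6 = [0, 3/16, 5/16, 5/16, 5/32, 1/64, 1/64]  (j = 0..6)
E[N_6] = Σ j·p_6(j) = 163/64;  E[N_6²] = Σ j²·p_6(j) = 493/64
Var[N_6] = 493/64 − (163/64)² = 4983/4096


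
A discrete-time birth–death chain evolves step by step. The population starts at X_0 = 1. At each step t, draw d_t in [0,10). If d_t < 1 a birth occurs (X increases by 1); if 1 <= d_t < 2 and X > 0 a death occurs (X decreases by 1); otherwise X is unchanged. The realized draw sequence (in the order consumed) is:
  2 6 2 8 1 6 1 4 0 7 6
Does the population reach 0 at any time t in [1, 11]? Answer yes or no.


t=0: X=1, d=2 → hold, X_1=1
t=1: X=1, d=6 → hold, X_2=1
t=2: X=1, d=2 → hold, X_3=1
t=3: X=1, d=8 → hold, X_4=1
t=4: X=1, d=1 → death, X_5=0
t=5: X=0, d=6 → hold, X_6=0
t=6: X=0, d=1 → hold, X_7=0
t=7: X=0, d=4 → hold, X_8=0
t=8: X=0, d=0 → birth, X_9=1
t=9: X=1, d=7 → hold, X_10=1
t=10: X=1, d=6 → hold, X_11=1

yes


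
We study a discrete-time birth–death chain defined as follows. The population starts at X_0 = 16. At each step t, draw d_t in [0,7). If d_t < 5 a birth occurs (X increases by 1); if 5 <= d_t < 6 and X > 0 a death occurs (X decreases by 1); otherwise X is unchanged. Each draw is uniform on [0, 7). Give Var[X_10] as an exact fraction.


260/49

X can drop by at most 1 per step and X_0 = 16 > T = 10, so X_t >= 16 − t >= 6 > 0 for every t <= 10: the floor at 0 (the 'and X > 0' condition) never binds. Hence X_10 = X_0 + Σ_{t<10} Y_t with i.i.d. increments Y_t = y(d_t) ∈ {+1, −1, 0}.
Outcome values over d=0..6: [1, 1, 1, 1, 1, -1, 0]
Σy = 4, Σy² = 6, M = 7
μ = 4/7 = 4/7,  σ² = 6/7 − (4/7)² = 26/49
Independent increments: Var[X_10] = 10·σ² = 10·(26/49) = 260/49


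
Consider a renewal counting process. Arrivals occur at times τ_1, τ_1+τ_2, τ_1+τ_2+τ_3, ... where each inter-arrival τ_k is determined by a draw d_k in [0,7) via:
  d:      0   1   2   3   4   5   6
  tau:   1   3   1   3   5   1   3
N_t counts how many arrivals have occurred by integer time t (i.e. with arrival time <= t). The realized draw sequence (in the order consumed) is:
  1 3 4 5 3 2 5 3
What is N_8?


draw d_1=1: τ_1=3, arrival time A_1=3
draw d_2=3: τ_2=3, arrival time A_2=6
draw d_3=4: τ_3=5, arrival time A_3=11
draw d_4=5: τ_4=1, arrival time A_4=12
draw d_5=3: τ_5=3, arrival time A_5=15
draw d_6=2: τ_6=1, arrival time A_6=16
draw d_7=5: τ_7=1, arrival time A_7=17
draw d_8=3: τ_8=3, arrival time A_8=20
N_t over t=0..8: 0:0 1:0 2:0 3:1 4:1 5:1 6:2 7:2 8:2

2


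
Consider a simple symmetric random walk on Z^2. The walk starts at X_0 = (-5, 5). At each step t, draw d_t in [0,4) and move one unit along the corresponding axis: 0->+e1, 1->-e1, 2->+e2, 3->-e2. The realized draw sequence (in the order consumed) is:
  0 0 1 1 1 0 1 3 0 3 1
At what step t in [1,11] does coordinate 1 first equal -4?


t=0: X=(-5, 5), d=0 → +e1, X_1=(-4, 5)
t=1: X=(-4, 5), d=0 → +e1, X_2=(-3, 5)
t=2: X=(-3, 5), d=1 → -e1, X_3=(-4, 5)
t=3: X=(-4, 5), d=1 → -e1, X_4=(-5, 5)
t=4: X=(-5, 5), d=1 → -e1, X_5=(-6, 5)
t=5: X=(-6, 5), d=0 → +e1, X_6=(-5, 5)
t=6: X=(-5, 5), d=1 → -e1, X_7=(-6, 5)
t=7: X=(-6, 5), d=3 → -e2, X_8=(-6, 4)
t=8: X=(-6, 4), d=0 → +e1, X_9=(-5, 4)
t=9: X=(-5, 4), d=3 → -e2, X_10=(-5, 3)
t=10: X=(-5, 3), d=1 → -e1, X_11=(-6, 3)

1


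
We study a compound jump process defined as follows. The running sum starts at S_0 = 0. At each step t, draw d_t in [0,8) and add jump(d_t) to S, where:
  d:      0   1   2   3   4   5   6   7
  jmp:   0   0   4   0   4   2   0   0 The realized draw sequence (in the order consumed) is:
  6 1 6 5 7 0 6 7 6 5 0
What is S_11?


4

t=0: S=0, d=6, jump=0, S_1=0
t=1: S=0, d=1, jump=0, S_2=0
t=2: S=0, d=6, jump=0, S_3=0
t=3: S=0, d=5, jump=2, S_4=2
t=4: S=2, d=7, jump=0, S_5=2
t=5: S=2, d=0, jump=0, S_6=2
t=6: S=2, d=6, jump=0, S_7=2
t=7: S=2, d=7, jump=0, S_8=2
t=8: S=2, d=6, jump=0, S_9=2
t=9: S=2, d=5, jump=2, S_10=4
t=10: S=4, d=0, jump=0, S_11=4


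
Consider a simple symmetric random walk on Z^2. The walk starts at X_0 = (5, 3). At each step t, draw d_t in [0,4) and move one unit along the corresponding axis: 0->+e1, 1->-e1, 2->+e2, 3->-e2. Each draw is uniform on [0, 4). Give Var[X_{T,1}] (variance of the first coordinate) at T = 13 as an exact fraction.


Outcome values over d=0..3: [1, -1, 0, 0]
Σy = 0, Σy² = 2, M = 4
μ = 0/4 = 0,  σ² = 2/4 − (0)² = 1/2
Independent increments: Var[X_13] = 13·σ² = 13·(1/2) = 13/2

13/2


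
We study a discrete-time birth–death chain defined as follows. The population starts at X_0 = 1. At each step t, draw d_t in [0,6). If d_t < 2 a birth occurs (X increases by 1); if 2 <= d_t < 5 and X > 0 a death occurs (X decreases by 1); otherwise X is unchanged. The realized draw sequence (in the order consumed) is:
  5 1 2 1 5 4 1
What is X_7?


t=0: X=1, d=5 → hold, X_1=1
t=1: X=1, d=1 → birth, X_2=2
t=2: X=2, d=2 → death, X_3=1
t=3: X=1, d=1 → birth, X_4=2
t=4: X=2, d=5 → hold, X_5=2
t=5: X=2, d=4 → death, X_6=1
t=6: X=1, d=1 → birth, X_7=2

2


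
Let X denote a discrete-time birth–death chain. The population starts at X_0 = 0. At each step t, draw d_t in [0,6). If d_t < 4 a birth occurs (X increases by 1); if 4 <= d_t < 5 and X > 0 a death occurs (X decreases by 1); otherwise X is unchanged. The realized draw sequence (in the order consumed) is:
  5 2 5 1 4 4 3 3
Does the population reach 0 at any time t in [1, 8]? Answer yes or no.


t=0: X=0, d=5 → hold, X_1=0
t=1: X=0, d=2 → birth, X_2=1
t=2: X=1, d=5 → hold, X_3=1
t=3: X=1, d=1 → birth, X_4=2
t=4: X=2, d=4 → death, X_5=1
t=5: X=1, d=4 → death, X_6=0
t=6: X=0, d=3 → birth, X_7=1
t=7: X=1, d=3 → birth, X_8=2

yes


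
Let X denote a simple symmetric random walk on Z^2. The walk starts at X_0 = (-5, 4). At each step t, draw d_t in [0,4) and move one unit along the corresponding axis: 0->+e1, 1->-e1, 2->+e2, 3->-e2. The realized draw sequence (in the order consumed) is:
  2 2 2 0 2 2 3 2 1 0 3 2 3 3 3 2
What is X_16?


(-4, 7)

t=0: X=(-5, 4), d=2 → +e2, X_1=(-5, 5)
t=1: X=(-5, 5), d=2 → +e2, X_2=(-5, 6)
t=2: X=(-5, 6), d=2 → +e2, X_3=(-5, 7)
t=3: X=(-5, 7), d=0 → +e1, X_4=(-4, 7)
t=4: X=(-4, 7), d=2 → +e2, X_5=(-4, 8)
t=5: X=(-4, 8), d=2 → +e2, X_6=(-4, 9)
t=6: X=(-4, 9), d=3 → -e2, X_7=(-4, 8)
t=7: X=(-4, 8), d=2 → +e2, X_8=(-4, 9)
t=8: X=(-4, 9), d=1 → -e1, X_9=(-5, 9)
t=9: X=(-5, 9), d=0 → +e1, X_10=(-4, 9)
t=10: X=(-4, 9), d=3 → -e2, X_11=(-4, 8)
t=11: X=(-4, 8), d=2 → +e2, X_12=(-4, 9)
t=12: X=(-4, 9), d=3 → -e2, X_13=(-4, 8)
t=13: X=(-4, 8), d=3 → -e2, X_14=(-4, 7)
t=14: X=(-4, 7), d=3 → -e2, X_15=(-4, 6)
t=15: X=(-4, 6), d=2 → +e2, X_16=(-4, 7)


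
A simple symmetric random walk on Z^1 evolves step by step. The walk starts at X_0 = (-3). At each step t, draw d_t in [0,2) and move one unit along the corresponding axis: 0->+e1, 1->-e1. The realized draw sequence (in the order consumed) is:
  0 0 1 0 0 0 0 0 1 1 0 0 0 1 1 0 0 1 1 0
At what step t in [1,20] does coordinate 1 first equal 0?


5

t=0: X=(-3), d=0 → +e1, X_1=(-2)
t=1: X=(-2), d=0 → +e1, X_2=(-1)
t=2: X=(-1), d=1 → -e1, X_3=(-2)
t=3: X=(-2), d=0 → +e1, X_4=(-1)
t=4: X=(-1), d=0 → +e1, X_5=(0)
t=5: X=(0), d=0 → +e1, X_6=(1)
t=6: X=(1), d=0 → +e1, X_7=(2)
t=7: X=(2), d=0 → +e1, X_8=(3)
t=8: X=(3), d=1 → -e1, X_9=(2)
t=9: X=(2), d=1 → -e1, X_10=(1)
t=10: X=(1), d=0 → +e1, X_11=(2)
t=11: X=(2), d=0 → +e1, X_12=(3)
t=12: X=(3), d=0 → +e1, X_13=(4)
t=13: X=(4), d=1 → -e1, X_14=(3)
t=14: X=(3), d=1 → -e1, X_15=(2)
t=15: X=(2), d=0 → +e1, X_16=(3)
t=16: X=(3), d=0 → +e1, X_17=(4)
t=17: X=(4), d=1 → -e1, X_18=(3)
t=18: X=(3), d=1 → -e1, X_19=(2)
t=19: X=(2), d=0 → +e1, X_20=(3)


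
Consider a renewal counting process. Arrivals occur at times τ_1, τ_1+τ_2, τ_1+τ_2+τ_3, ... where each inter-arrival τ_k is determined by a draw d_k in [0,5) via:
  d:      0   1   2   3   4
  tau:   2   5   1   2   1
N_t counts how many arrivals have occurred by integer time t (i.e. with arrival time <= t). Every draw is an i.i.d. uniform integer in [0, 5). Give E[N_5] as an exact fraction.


Inter-arrival values over d=0..4: [2, 5, 1, 2, 1]
Each d has probability 1/5, so the pmf of τ is: f(1) = 2/5, f(2) = 2/5, f(5) = 1/5
Renewal equation for m(n) = E[N_n]: condition on τ_1 = k (if k <= n, one arrival plus a fresh copy on the remaining n−k steps): m(n) = F(n) + Σ_{k<=n} f(k)·m(n−k), where F(n) = P(τ <= n) and m(0) = 0
m(1) = F(1) = 2/5
m(2) = F(2) + f(1)·m(1) = 4/5 + 2/5·2/5 = 24/25
m(3) = F(3) + f(1)·m(2) + f(2)·m(1) = 4/5 + 2/5·24/25 + 2/5·2/5 = 168/125
m(4) = F(4) + f(1)·m(3) + f(2)·m(2) = 4/5 + 2/5·168/125 + 2/5·24/25 = 1076/625
m(5) = F(5) + f(1)·m(4) + f(2)·m(3) = 1 + 2/5·1076/625 + 2/5·168/125 = 6957/3125
E[N_5] = m(5) = 6957/3125

6957/3125


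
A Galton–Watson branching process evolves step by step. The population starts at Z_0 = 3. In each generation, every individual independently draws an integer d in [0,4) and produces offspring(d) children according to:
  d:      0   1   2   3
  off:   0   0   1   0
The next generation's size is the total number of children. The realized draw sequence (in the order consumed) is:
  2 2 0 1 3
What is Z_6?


gen 0: Z_0=3, draws=[2, 2, 0], offspring=[1, 1, 0], Z_1=2
gen 1: Z_1=2, draws=[1, 3], offspring=[0, 0], Z_2=0
gen 2: Z_2=0, draws=[], offspring=[], Z_3=0
gen 3: Z_3=0, draws=[], offspring=[], Z_4=0
gen 4: Z_4=0, draws=[], offspring=[], Z_5=0
gen 5: Z_5=0, draws=[], offspring=[], Z_6=0

0


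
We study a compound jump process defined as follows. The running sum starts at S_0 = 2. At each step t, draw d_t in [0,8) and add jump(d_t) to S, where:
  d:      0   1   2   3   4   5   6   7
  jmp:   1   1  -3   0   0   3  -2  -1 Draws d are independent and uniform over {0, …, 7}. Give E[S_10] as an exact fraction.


Outcome values over d=0..7: [1, 1, -3, 0, 0, 3, -2, -1]
Σy = -1, Σy² = 25, M = 8
μ = -1/8 = -1/8,  σ² = 25/8 − (-1/8)² = 199/64
E[S_10] = 2 + 10·(-1/8) = 3/4

3/4


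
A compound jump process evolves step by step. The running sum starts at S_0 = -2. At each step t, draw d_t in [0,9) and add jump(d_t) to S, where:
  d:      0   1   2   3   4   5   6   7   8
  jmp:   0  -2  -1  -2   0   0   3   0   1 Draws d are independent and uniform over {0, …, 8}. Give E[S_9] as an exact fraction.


Outcome values over d=0..8: [0, -2, -1, -2, 0, 0, 3, 0, 1]
Σy = -1, Σy² = 19, M = 9
μ = -1/9 = -1/9,  σ² = 19/9 − (-1/9)² = 170/81
E[S_9] = -2 + 9·(-1/9) = -3

-3


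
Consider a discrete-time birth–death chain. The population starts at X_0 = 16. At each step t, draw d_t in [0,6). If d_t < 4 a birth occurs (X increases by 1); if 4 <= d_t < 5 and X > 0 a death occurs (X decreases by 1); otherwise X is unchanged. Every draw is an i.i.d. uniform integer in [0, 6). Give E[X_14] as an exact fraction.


23

X can drop by at most 1 per step and X_0 = 16 > T = 14, so X_t >= 16 − t >= 2 > 0 for every t <= 14: the floor at 0 (the 'and X > 0' condition) never binds. Hence X_14 = X_0 + Σ_{t<14} Y_t with i.i.d. increments Y_t = y(d_t) ∈ {+1, −1, 0}.
Outcome values over d=0..5: [1, 1, 1, 1, -1, 0]
Σy = 3, Σy² = 5, M = 6
μ = 3/6 = 1/2,  σ² = 5/6 − (1/2)² = 7/12
E[X_14] = 16 + 14·(1/2) = 23


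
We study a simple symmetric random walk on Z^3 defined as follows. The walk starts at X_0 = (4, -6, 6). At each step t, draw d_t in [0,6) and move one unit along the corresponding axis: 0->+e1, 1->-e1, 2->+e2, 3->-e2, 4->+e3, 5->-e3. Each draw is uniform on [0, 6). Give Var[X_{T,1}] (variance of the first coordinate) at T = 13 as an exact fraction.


13/3

Outcome values over d=0..5: [1, -1, 0, 0, 0, 0]
Σy = 0, Σy² = 2, M = 6
μ = 0/6 = 0,  σ² = 2/6 − (0)² = 1/3
Independent increments: Var[X_13] = 13·σ² = 13·(1/3) = 13/3


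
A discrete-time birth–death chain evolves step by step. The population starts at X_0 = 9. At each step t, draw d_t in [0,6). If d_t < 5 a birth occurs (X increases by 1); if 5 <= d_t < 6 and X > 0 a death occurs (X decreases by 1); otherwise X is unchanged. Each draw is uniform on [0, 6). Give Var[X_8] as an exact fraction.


40/9

X can drop by at most 1 per step and X_0 = 9 > T = 8, so X_t >= 9 − t >= 1 > 0 for every t <= 8: the floor at 0 (the 'and X > 0' condition) never binds. Hence X_8 = X_0 + Σ_{t<8} Y_t with i.i.d. increments Y_t = y(d_t) ∈ {+1, −1, 0}.
Outcome values over d=0..5: [1, 1, 1, 1, 1, -1]
Σy = 4, Σy² = 6, M = 6
μ = 4/6 = 2/3,  σ² = 6/6 − (2/3)² = 5/9
Independent increments: Var[X_8] = 8·σ² = 8·(5/9) = 40/9


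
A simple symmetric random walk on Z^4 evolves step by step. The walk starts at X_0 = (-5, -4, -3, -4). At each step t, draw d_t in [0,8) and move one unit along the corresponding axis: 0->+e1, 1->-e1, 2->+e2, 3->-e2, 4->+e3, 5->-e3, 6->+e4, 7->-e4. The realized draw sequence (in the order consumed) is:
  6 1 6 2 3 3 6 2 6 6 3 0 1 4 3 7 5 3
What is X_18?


(-6, -7, -3, 0)

t=0: X=(-5, -4, -3, -4), d=6 → +e4, X_1=(-5, -4, -3, -3)
t=1: X=(-5, -4, -3, -3), d=1 → -e1, X_2=(-6, -4, -3, -3)
t=2: X=(-6, -4, -3, -3), d=6 → +e4, X_3=(-6, -4, -3, -2)
t=3: X=(-6, -4, -3, -2), d=2 → +e2, X_4=(-6, -3, -3, -2)
t=4: X=(-6, -3, -3, -2), d=3 → -e2, X_5=(-6, -4, -3, -2)
t=5: X=(-6, -4, -3, -2), d=3 → -e2, X_6=(-6, -5, -3, -2)
t=6: X=(-6, -5, -3, -2), d=6 → +e4, X_7=(-6, -5, -3, -1)
t=7: X=(-6, -5, -3, -1), d=2 → +e2, X_8=(-6, -4, -3, -1)
t=8: X=(-6, -4, -3, -1), d=6 → +e4, X_9=(-6, -4, -3, 0)
t=9: X=(-6, -4, -3, 0), d=6 → +e4, X_10=(-6, -4, -3, 1)
t=10: X=(-6, -4, -3, 1), d=3 → -e2, X_11=(-6, -5, -3, 1)
t=11: X=(-6, -5, -3, 1), d=0 → +e1, X_12=(-5, -5, -3, 1)
t=12: X=(-5, -5, -3, 1), d=1 → -e1, X_13=(-6, -5, -3, 1)
t=13: X=(-6, -5, -3, 1), d=4 → +e3, X_14=(-6, -5, -2, 1)
t=14: X=(-6, -5, -2, 1), d=3 → -e2, X_15=(-6, -6, -2, 1)
t=15: X=(-6, -6, -2, 1), d=7 → -e4, X_16=(-6, -6, -2, 0)
t=16: X=(-6, -6, -2, 0), d=5 → -e3, X_17=(-6, -6, -3, 0)
t=17: X=(-6, -6, -3, 0), d=3 → -e2, X_18=(-6, -7, -3, 0)


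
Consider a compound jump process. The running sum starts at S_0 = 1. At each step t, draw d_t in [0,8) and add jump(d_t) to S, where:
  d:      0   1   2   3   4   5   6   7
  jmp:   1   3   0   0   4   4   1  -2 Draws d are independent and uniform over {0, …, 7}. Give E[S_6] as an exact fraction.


37/4

Outcome values over d=0..7: [1, 3, 0, 0, 4, 4, 1, -2]
Σy = 11, Σy² = 47, M = 8
μ = 11/8 = 11/8,  σ² = 47/8 − (11/8)² = 255/64
E[S_6] = 1 + 6·(11/8) = 37/4


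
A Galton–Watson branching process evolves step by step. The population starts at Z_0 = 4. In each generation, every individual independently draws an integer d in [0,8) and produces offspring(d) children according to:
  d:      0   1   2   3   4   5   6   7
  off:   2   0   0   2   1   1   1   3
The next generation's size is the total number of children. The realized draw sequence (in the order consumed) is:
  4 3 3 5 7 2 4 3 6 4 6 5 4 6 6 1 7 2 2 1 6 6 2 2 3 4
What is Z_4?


5

gen 0: Z_0=4, draws=[4, 3, 3, 5], offspring=[1, 2, 2, 1], Z_1=6
gen 1: Z_1=6, draws=[7, 2, 4, 3, 6, 4], offspring=[3, 0, 1, 2, 1, 1], Z_2=8
gen 2: Z_2=8, draws=[6, 5, 4, 6, 6, 1, 7, 2], offspring=[1, 1, 1, 1, 1, 0, 3, 0], Z_3=8
gen 3: Z_3=8, draws=[2, 1, 6, 6, 2, 2, 3, 4], offspring=[0, 0, 1, 1, 0, 0, 2, 1], Z_4=5


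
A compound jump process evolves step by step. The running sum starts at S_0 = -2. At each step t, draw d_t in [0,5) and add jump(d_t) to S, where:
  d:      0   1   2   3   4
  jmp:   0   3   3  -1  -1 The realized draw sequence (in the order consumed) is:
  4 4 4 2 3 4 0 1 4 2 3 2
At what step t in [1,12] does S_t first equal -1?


8

t=0: S=-2, d=4, jump=-1, S_1=-3
t=1: S=-3, d=4, jump=-1, S_2=-4
t=2: S=-4, d=4, jump=-1, S_3=-5
t=3: S=-5, d=2, jump=3, S_4=-2
t=4: S=-2, d=3, jump=-1, S_5=-3
t=5: S=-3, d=4, jump=-1, S_6=-4
t=6: S=-4, d=0, jump=0, S_7=-4
t=7: S=-4, d=1, jump=3, S_8=-1
t=8: S=-1, d=4, jump=-1, S_9=-2
t=9: S=-2, d=2, jump=3, S_10=1
t=10: S=1, d=3, jump=-1, S_11=0
t=11: S=0, d=2, jump=3, S_12=3


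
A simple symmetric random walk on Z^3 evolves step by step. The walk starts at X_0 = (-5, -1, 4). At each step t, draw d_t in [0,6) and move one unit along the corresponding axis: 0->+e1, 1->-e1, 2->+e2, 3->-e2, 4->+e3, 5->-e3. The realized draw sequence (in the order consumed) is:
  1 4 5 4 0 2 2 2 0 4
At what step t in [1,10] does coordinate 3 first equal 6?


10

t=0: X=(-5, -1, 4), d=1 → -e1, X_1=(-6, -1, 4)
t=1: X=(-6, -1, 4), d=4 → +e3, X_2=(-6, -1, 5)
t=2: X=(-6, -1, 5), d=5 → -e3, X_3=(-6, -1, 4)
t=3: X=(-6, -1, 4), d=4 → +e3, X_4=(-6, -1, 5)
t=4: X=(-6, -1, 5), d=0 → +e1, X_5=(-5, -1, 5)
t=5: X=(-5, -1, 5), d=2 → +e2, X_6=(-5, 0, 5)
t=6: X=(-5, 0, 5), d=2 → +e2, X_7=(-5, 1, 5)
t=7: X=(-5, 1, 5), d=2 → +e2, X_8=(-5, 2, 5)
t=8: X=(-5, 2, 5), d=0 → +e1, X_9=(-4, 2, 5)
t=9: X=(-4, 2, 5), d=4 → +e3, X_10=(-4, 2, 6)


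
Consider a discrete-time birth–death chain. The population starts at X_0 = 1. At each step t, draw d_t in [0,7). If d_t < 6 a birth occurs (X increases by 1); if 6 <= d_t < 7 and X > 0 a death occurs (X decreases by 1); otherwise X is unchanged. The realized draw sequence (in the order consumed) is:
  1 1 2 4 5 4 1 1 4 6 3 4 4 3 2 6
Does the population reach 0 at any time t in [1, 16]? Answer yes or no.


no

t=0: X=1, d=1 → birth, X_1=2
t=1: X=2, d=1 → birth, X_2=3
t=2: X=3, d=2 → birth, X_3=4
t=3: X=4, d=4 → birth, X_4=5
t=4: X=5, d=5 → birth, X_5=6
t=5: X=6, d=4 → birth, X_6=7
t=6: X=7, d=1 → birth, X_7=8
t=7: X=8, d=1 → birth, X_8=9
t=8: X=9, d=4 → birth, X_9=10
t=9: X=10, d=6 → death, X_10=9
t=10: X=9, d=3 → birth, X_11=10
t=11: X=10, d=4 → birth, X_12=11
t=12: X=11, d=4 → birth, X_13=12
t=13: X=12, d=3 → birth, X_14=13
t=14: X=13, d=2 → birth, X_15=14
t=15: X=14, d=6 → death, X_16=13


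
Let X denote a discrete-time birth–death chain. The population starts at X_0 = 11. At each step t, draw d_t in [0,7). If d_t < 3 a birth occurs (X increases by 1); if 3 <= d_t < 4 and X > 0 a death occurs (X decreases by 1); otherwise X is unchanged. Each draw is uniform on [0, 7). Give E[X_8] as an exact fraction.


X can drop by at most 1 per step and X_0 = 11 > T = 8, so X_t >= 11 − t >= 3 > 0 for every t <= 8: the floor at 0 (the 'and X > 0' condition) never binds. Hence X_8 = X_0 + Σ_{t<8} Y_t with i.i.d. increments Y_t = y(d_t) ∈ {+1, −1, 0}.
Outcome values over d=0..6: [1, 1, 1, -1, 0, 0, 0]
Σy = 2, Σy² = 4, M = 7
μ = 2/7 = 2/7,  σ² = 4/7 − (2/7)² = 24/49
E[X_8] = 11 + 8·(2/7) = 93/7

93/7


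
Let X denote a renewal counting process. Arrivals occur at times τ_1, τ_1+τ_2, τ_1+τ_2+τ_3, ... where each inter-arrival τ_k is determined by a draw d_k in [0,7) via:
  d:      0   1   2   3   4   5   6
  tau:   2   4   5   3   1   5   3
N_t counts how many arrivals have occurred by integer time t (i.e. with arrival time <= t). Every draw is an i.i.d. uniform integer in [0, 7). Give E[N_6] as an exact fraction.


186194/117649

Inter-arrival values over d=0..6: [2, 4, 5, 3, 1, 5, 3]
Each d has probability 1/7, so the pmf of τ is: f(1) = 1/7, f(2) = 1/7, f(3) = 2/7, f(4) = 1/7, f(5) = 2/7
Renewal equation for m(n) = E[N_n]: condition on τ_1 = k (if k <= n, one arrival plus a fresh copy on the remaining n−k steps): m(n) = F(n) + Σ_{k<=n} f(k)·m(n−k), where F(n) = P(τ <= n) and m(0) = 0
m(1) = F(1) = 1/7
m(2) = F(2) + f(1)·m(1) = 2/7 + 1/7·1/7 = 15/49
m(3) = F(3) + f(1)·m(2) + f(2)·m(1) = 4/7 + 1/7·15/49 + 1/7·1/7 = 218/343
m(4) = F(4) + f(1)·m(3) + f(2)·m(2) + f(3)·m(1) = 5/7 + 1/7·218/343 + 1/7·15/49 + 2/7·1/7 = 2136/2401
m(5) = F(5) + f(1)·m(4) + f(2)·m(3) + f(3)·m(2) + f(4)·m(1) = 1 + 1/7·2136/2401 + 1/7·218/343 + 2/7·15/49 + 1/7·1/7 = 22282/16807
m(6) = F(6) + f(1)·m(5) + f(2)·m(4) + f(3)·m(3) + f(4)·m(2) + f(5)·m(1) = 1 + 1/7·22282/16807 + 1/7·2136/2401 + 2/7·218/343 + 1/7·15/49 + 2/7·1/7 = 186194/117649
E[N_6] = m(6) = 186194/117649


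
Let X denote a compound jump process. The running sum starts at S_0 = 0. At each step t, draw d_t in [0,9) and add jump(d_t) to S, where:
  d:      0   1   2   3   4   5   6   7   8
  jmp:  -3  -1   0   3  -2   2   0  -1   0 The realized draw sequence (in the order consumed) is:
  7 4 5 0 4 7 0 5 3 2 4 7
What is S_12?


-8

t=0: S=0, d=7, jump=-1, S_1=-1
t=1: S=-1, d=4, jump=-2, S_2=-3
t=2: S=-3, d=5, jump=2, S_3=-1
t=3: S=-1, d=0, jump=-3, S_4=-4
t=4: S=-4, d=4, jump=-2, S_5=-6
t=5: S=-6, d=7, jump=-1, S_6=-7
t=6: S=-7, d=0, jump=-3, S_7=-10
t=7: S=-10, d=5, jump=2, S_8=-8
t=8: S=-8, d=3, jump=3, S_9=-5
t=9: S=-5, d=2, jump=0, S_10=-5
t=10: S=-5, d=4, jump=-2, S_11=-7
t=11: S=-7, d=7, jump=-1, S_12=-8


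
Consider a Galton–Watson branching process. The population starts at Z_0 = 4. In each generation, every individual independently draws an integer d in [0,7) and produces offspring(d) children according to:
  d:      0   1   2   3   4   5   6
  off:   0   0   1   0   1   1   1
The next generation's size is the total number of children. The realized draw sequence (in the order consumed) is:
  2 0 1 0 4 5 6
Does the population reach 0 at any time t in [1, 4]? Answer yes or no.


no

gen 0: Z_0=4, draws=[2, 0, 1, 0], offspring=[1, 0, 0, 0], Z_1=1
gen 1: Z_1=1, draws=[4], offspring=[1], Z_2=1
gen 2: Z_2=1, draws=[5], offspring=[1], Z_3=1
gen 3: Z_3=1, draws=[6], offspring=[1], Z_4=1


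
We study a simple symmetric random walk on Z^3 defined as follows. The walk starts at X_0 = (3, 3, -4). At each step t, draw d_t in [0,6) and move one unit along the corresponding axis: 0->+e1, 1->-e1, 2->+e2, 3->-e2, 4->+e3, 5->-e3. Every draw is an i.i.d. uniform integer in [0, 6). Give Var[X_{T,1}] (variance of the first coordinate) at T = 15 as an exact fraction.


5

Outcome values over d=0..5: [1, -1, 0, 0, 0, 0]
Σy = 0, Σy² = 2, M = 6
μ = 0/6 = 0,  σ² = 2/6 − (0)² = 1/3
Independent increments: Var[X_15] = 15·σ² = 15·(1/3) = 5


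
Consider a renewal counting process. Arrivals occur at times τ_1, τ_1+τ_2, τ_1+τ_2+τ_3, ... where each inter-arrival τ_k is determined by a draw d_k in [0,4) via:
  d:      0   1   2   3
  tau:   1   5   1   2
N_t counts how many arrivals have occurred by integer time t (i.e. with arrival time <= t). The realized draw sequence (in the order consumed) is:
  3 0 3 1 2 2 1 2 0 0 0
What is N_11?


draw d_1=3: τ_1=2, arrival time A_1=2
draw d_2=0: τ_2=1, arrival time A_2=3
draw d_3=3: τ_3=2, arrival time A_3=5
draw d_4=1: τ_4=5, arrival time A_4=10
draw d_5=2: τ_5=1, arrival time A_5=11
draw d_6=2: τ_6=1, arrival time A_6=12
draw d_7=1: τ_7=5, arrival time A_7=17
draw d_8=2: τ_8=1, arrival time A_8=18
draw d_9=0: τ_9=1, arrival time A_9=19
draw d_10=0: τ_10=1, arrival time A_10=20
draw d_11=0: τ_11=1, arrival time A_11=21
N_t over t=0..11: 0:0 1:0 2:1 3:2 4:2 5:3 6:3 7:3 8:3 9:3 10:4 11:5

5


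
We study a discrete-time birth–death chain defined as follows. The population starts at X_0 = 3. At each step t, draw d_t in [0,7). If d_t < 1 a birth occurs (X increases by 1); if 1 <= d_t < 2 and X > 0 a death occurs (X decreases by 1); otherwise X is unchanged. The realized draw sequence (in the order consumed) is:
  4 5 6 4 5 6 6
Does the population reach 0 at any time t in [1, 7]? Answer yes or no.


t=0: X=3, d=4 → hold, X_1=3
t=1: X=3, d=5 → hold, X_2=3
t=2: X=3, d=6 → hold, X_3=3
t=3: X=3, d=4 → hold, X_4=3
t=4: X=3, d=5 → hold, X_5=3
t=5: X=3, d=6 → hold, X_6=3
t=6: X=3, d=6 → hold, X_7=3

no


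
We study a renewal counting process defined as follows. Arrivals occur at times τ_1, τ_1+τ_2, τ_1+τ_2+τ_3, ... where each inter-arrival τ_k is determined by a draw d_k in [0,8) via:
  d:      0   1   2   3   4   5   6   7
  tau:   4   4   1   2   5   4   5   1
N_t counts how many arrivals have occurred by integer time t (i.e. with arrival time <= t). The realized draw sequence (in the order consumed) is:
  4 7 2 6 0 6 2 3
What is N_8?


3

draw d_1=4: τ_1=5, arrival time A_1=5
draw d_2=7: τ_2=1, arrival time A_2=6
draw d_3=2: τ_3=1, arrival time A_3=7
draw d_4=6: τ_4=5, arrival time A_4=12
draw d_5=0: τ_5=4, arrival time A_5=16
draw d_6=6: τ_6=5, arrival time A_6=21
draw d_7=2: τ_7=1, arrival time A_7=22
draw d_8=3: τ_8=2, arrival time A_8=24
N_t over t=0..8: 0:0 1:0 2:0 3:0 4:0 5:1 6:2 7:3 8:3


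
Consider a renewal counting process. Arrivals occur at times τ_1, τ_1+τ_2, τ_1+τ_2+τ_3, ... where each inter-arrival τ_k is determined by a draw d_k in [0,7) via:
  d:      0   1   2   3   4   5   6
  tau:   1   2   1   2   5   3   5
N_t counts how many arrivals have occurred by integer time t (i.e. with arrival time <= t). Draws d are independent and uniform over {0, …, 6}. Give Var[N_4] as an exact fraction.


5520462/5764801

Inter-arrival values over d=0..6: [1, 2, 1, 2, 5, 3, 5]
Each d has probability 1/7, so the pmf of τ is: f(1) = 2/7, f(2) = 2/7, f(3) = 1/7, f(5) = 2/7
Let p_n(j) = P(N_n = j), with p_0 = [1]. Condition on τ_1: p_n(0) = P(τ > n), and for j >= 1, p_n(j) = Σ_{k<=n} f(k)·p_{n−k}(j−1)
p_1 = [5/7, 2/7]  (j = 0..1)
p_2 = [3/7, 24/49, 4/49]  (j = 0..2)
p_3 = [2/7, 23/49, 76/343, 8/343]  (j = 0..3)
p_4 = [2/7, 15/49, 108/343, 208/2401, 16/2401]  (j = 0..4)
E[N_4] = Σ j·p_4(j) = 2935/2401;  E[N_4²] = Σ j²·p_4(j) = 841/343
Var[N_4] = 841/343 − (2935/2401)² = 5520462/5764801


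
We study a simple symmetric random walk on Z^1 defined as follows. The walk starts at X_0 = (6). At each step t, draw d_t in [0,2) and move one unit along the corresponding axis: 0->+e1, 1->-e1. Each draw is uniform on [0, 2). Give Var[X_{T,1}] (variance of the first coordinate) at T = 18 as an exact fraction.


18

Outcome values over d=0..1: [1, -1]
Σy = 0, Σy² = 2, M = 2
μ = 0/2 = 0,  σ² = 2/2 − (0)² = 1
Independent increments: Var[X_18] = 18·σ² = 18·(1) = 18


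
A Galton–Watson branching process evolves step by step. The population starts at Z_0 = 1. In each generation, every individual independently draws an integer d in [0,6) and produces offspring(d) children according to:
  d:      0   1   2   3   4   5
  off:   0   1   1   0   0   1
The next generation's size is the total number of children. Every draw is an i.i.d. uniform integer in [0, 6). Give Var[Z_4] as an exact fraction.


Outcome values over d=0..5: [0, 1, 1, 0, 0, 1]
Σy = 3, Σy² = 3, M = 6
μ = 3/6 = 1/2,  σ² = 3/6 − (1/2)² = 1/4
V_0 = 0, E_0 = 1
V_1 = 1/4·E_0 + (1/2)²·V_0 = 1/4;  E_1 = 1/2
V_2 = 1/4·E_1 + (1/2)²·V_1 = 3/16;  E_2 = 1/4
V_3 = 1/4·E_2 + (1/2)²·V_2 = 7/64;  E_3 = 1/8
V_4 = 1/4·E_3 + (1/2)²·V_3 = 15/256;  E_4 = 1/16

15/256


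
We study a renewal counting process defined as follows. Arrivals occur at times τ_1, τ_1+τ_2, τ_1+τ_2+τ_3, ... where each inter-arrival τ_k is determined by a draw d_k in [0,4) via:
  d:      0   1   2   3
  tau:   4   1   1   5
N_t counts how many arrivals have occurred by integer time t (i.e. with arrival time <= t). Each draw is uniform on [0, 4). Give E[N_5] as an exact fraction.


55/32

Inter-arrival values over d=0..3: [4, 1, 1, 5]
Each d has probability 1/4, so the pmf of τ is: f(1) = 1/2, f(4) = 1/4, f(5) = 1/4
Renewal equation for m(n) = E[N_n]: condition on τ_1 = k (if k <= n, one arrival plus a fresh copy on the remaining n−k steps): m(n) = F(n) + Σ_{k<=n} f(k)·m(n−k), where F(n) = P(τ <= n) and m(0) = 0
m(1) = F(1) = 1/2
m(2) = F(2) + f(1)·m(1) = 1/2 + 1/2·1/2 = 3/4
m(3) = F(3) + f(1)·m(2) = 1/2 + 1/2·3/4 = 7/8
m(4) = F(4) + f(1)·m(3) = 3/4 + 1/2·7/8 = 19/16
m(5) = F(5) + f(1)·m(4) + f(4)·m(1) = 1 + 1/2·19/16 + 1/4·1/2 = 55/32
E[N_5] = m(5) = 55/32


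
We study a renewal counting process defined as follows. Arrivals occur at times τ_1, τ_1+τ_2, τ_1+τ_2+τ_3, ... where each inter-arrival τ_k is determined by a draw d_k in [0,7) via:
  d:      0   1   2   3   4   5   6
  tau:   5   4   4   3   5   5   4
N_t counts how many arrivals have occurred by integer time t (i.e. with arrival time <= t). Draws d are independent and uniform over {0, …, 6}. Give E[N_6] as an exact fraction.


50/49

Inter-arrival values over d=0..6: [5, 4, 4, 3, 5, 5, 4]
Each d has probability 1/7, so the pmf of τ is: f(3) = 1/7, f(4) = 3/7, f(5) = 3/7
Renewal equation for m(n) = E[N_n]: condition on τ_1 = k (if k <= n, one arrival plus a fresh copy on the remaining n−k steps): m(n) = F(n) + Σ_{k<=n} f(k)·m(n−k), where F(n) = P(τ <= n) and m(0) = 0
m(1) = F(1) = 0
m(2) = F(2) = 0
m(3) = F(3) = 1/7
m(4) = F(4) = 4/7
m(5) = F(5) = 1
m(6) = F(6) + f(3)·m(3) = 1 + 1/7·1/7 = 50/49
E[N_6] = m(6) = 50/49


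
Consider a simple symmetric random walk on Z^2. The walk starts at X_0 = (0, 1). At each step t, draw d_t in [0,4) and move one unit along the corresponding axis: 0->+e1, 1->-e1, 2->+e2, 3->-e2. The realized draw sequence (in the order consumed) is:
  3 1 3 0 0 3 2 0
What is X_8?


(2, -1)

t=0: X=(0, 1), d=3 → -e2, X_1=(0, 0)
t=1: X=(0, 0), d=1 → -e1, X_2=(-1, 0)
t=2: X=(-1, 0), d=3 → -e2, X_3=(-1, -1)
t=3: X=(-1, -1), d=0 → +e1, X_4=(0, -1)
t=4: X=(0, -1), d=0 → +e1, X_5=(1, -1)
t=5: X=(1, -1), d=3 → -e2, X_6=(1, -2)
t=6: X=(1, -2), d=2 → +e2, X_7=(1, -1)
t=7: X=(1, -1), d=0 → +e1, X_8=(2, -1)


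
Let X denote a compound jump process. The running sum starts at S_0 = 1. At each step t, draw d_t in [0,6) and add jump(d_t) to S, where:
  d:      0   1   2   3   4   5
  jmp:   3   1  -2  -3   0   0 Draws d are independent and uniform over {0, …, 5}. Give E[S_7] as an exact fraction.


Outcome values over d=0..5: [3, 1, -2, -3, 0, 0]
Σy = -1, Σy² = 23, M = 6
μ = -1/6 = -1/6,  σ² = 23/6 − (-1/6)² = 137/36
E[S_7] = 1 + 7·(-1/6) = -1/6

-1/6


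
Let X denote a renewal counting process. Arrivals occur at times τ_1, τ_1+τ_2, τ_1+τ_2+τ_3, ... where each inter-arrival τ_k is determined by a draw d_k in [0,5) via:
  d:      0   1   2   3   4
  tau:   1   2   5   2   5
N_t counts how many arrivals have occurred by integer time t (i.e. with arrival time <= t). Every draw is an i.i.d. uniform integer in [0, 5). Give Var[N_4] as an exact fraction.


Inter-arrival values over d=0..4: [1, 2, 5, 2, 5]
Each d has probability 1/5, so the pmf of τ is: f(1) = 1/5, f(2) = 2/5, f(5) = 2/5
Let p_n(j) = P(N_n = j), with p_0 = [1]. Condition on τ_1: p_n(0) = P(τ > n), and for j >= 1, p_n(j) = Σ_{k<=n} f(k)·p_{n−k}(j−1)
p_1 = [4/5, 1/5]  (j = 0..1)
p_2 = [2/5, 14/25, 1/25]  (j = 0..2)
p_3 = [2/5, 2/5, 24/125, 1/125]  (j = 0..3)
p_4 = [2/5, 6/25, 38/125, 34/625, 1/625]  (j = 0..4)
E[N_4] = Σ j·p_4(j) = 636/625;  E[N_4²] = Σ j²·p_4(j) = 1232/625
Var[N_4] = 1232/625 − (636/625)² = 365504/390625

365504/390625


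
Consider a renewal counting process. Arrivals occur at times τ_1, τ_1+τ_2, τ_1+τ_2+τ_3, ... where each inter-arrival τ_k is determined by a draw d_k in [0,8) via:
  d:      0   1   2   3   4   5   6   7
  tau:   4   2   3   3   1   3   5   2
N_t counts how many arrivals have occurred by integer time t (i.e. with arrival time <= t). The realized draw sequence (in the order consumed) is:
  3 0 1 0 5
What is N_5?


1

draw d_1=3: τ_1=3, arrival time A_1=3
draw d_2=0: τ_2=4, arrival time A_2=7
draw d_3=1: τ_3=2, arrival time A_3=9
draw d_4=0: τ_4=4, arrival time A_4=13
draw d_5=5: τ_5=3, arrival time A_5=16
N_t over t=0..5: 0:0 1:0 2:0 3:1 4:1 5:1


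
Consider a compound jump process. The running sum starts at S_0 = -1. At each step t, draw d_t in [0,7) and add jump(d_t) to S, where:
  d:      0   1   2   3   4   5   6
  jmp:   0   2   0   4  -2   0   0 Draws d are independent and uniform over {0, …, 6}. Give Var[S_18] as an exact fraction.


Outcome values over d=0..6: [0, 2, 0, 4, -2, 0, 0]
Σy = 4, Σy² = 24, M = 7
μ = 4/7 = 4/7,  σ² = 24/7 − (4/7)² = 152/49
Independent increments: Var[S_18] = 18·σ² = 18·(152/49) = 2736/49

2736/49


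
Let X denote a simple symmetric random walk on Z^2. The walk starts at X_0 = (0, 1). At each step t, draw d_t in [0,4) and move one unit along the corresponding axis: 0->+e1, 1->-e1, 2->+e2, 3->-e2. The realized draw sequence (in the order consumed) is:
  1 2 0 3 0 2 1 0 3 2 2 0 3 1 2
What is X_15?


(1, 3)

t=0: X=(0, 1), d=1 → -e1, X_1=(-1, 1)
t=1: X=(-1, 1), d=2 → +e2, X_2=(-1, 2)
t=2: X=(-1, 2), d=0 → +e1, X_3=(0, 2)
t=3: X=(0, 2), d=3 → -e2, X_4=(0, 1)
t=4: X=(0, 1), d=0 → +e1, X_5=(1, 1)
t=5: X=(1, 1), d=2 → +e2, X_6=(1, 2)
t=6: X=(1, 2), d=1 → -e1, X_7=(0, 2)
t=7: X=(0, 2), d=0 → +e1, X_8=(1, 2)
t=8: X=(1, 2), d=3 → -e2, X_9=(1, 1)
t=9: X=(1, 1), d=2 → +e2, X_10=(1, 2)
t=10: X=(1, 2), d=2 → +e2, X_11=(1, 3)
t=11: X=(1, 3), d=0 → +e1, X_12=(2, 3)
t=12: X=(2, 3), d=3 → -e2, X_13=(2, 2)
t=13: X=(2, 2), d=1 → -e1, X_14=(1, 2)
t=14: X=(1, 2), d=2 → +e2, X_15=(1, 3)


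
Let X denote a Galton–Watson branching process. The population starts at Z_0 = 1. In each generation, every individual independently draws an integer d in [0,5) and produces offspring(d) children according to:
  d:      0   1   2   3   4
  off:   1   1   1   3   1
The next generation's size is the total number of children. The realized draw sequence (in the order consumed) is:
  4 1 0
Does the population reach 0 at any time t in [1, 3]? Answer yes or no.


gen 0: Z_0=1, draws=[4], offspring=[1], Z_1=1
gen 1: Z_1=1, draws=[1], offspring=[1], Z_2=1
gen 2: Z_2=1, draws=[0], offspring=[1], Z_3=1

no


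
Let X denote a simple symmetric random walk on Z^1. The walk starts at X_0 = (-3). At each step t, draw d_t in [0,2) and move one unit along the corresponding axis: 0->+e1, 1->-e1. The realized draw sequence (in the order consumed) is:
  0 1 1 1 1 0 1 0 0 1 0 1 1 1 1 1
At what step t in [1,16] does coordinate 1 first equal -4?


3

t=0: X=(-3), d=0 → +e1, X_1=(-2)
t=1: X=(-2), d=1 → -e1, X_2=(-3)
t=2: X=(-3), d=1 → -e1, X_3=(-4)
t=3: X=(-4), d=1 → -e1, X_4=(-5)
t=4: X=(-5), d=1 → -e1, X_5=(-6)
t=5: X=(-6), d=0 → +e1, X_6=(-5)
t=6: X=(-5), d=1 → -e1, X_7=(-6)
t=7: X=(-6), d=0 → +e1, X_8=(-5)
t=8: X=(-5), d=0 → +e1, X_9=(-4)
t=9: X=(-4), d=1 → -e1, X_10=(-5)
t=10: X=(-5), d=0 → +e1, X_11=(-4)
t=11: X=(-4), d=1 → -e1, X_12=(-5)
t=12: X=(-5), d=1 → -e1, X_13=(-6)
t=13: X=(-6), d=1 → -e1, X_14=(-7)
t=14: X=(-7), d=1 → -e1, X_15=(-8)
t=15: X=(-8), d=1 → -e1, X_16=(-9)
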